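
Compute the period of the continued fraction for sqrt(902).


Run the CF algorithm for sqrt(902).
a_0 = floor(sqrt(902)) = 30; set m_0=0, q_0=1.
Recurrence: m' = q*a - m,  q' = (d - m'^2)/q,  a' = floor((a_0 + m')/q').
  step 1: m=30, q=2, a=30
  step 2: m=30, q=1, a=60
a_2 = 2*a_0 = 60, so the period closes here.
sqrt(902) = [30; 30, 60]
Period length = 2

2


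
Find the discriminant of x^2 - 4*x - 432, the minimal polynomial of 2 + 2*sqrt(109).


The element 2 + 2*sqrt(109) has minimal polynomial:
x^2 - 4*x - 432
Discriminant = (-4)^2 - 4*(-432)
= 16 + 1728
= 1744

1744


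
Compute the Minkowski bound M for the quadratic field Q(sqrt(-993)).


d = -993, d mod 4 = 3, so disc(K) = 4d = -3972; |disc(K)| = 3972
Imaginary quadratic field, so n = 2, s = r2 = 1, r1 = 0
M = (n!/n^n) * (4/pi)^s * sqrt(|disc(K)|) = (2!/2^2) * (4/pi)^1 * sqrt(3972)
= 0.5 * 1.273240 * 63.023805
= 40.1222

40.1222


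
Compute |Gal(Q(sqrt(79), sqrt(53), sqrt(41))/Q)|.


The 3 square roots of distinct primes are multiplicatively independent over Q,
so [K:Q] = 2^3 and Gal(K/Q) is isomorphic to (Z/2Z)^3.
|Gal| = 2^3 = 8

8


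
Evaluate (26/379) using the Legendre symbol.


p = 379 is prime, so compute (26/379) with the reciprocity algorithm (Jacobi-symbol steps: pull out 2s via (2/n), flip via reciprocity, reduce):
  pull out 2: (2/379) = -1  (since 379 mod 8 = 3)
  reciprocity: (13/379) -> +(379/13)
  reduce: (2/13)
  pull out 2: (2/13) = -1  (since 13 mod 8 = 5)
  (1/13) = 1
Product of signs = 1
(26/379) = 1

1


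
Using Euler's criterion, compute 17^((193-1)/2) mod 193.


p = 193 is prime and the exponent is (p-1)/2 = 96, so by Euler's criterion 17^96 = (17/193) = +1 or -1 mod 193.
Compute by square-and-multiply:
  96 = 64 + 32 (binary 1100000)
  Repeated squaring mod 193: 17^1 = 17, 17^2 = 96, 17^4 = 145, 17^8 = 181, 17^16 = 144, 17^32 = 85, 17^64 = 84
  17^96 = 17^64 * 17^32 = 84 * 85 mod 193
    84 * 85 = 7140 = 192 mod 193
  17^96 = 192 mod 193
Result 192 = p - 1 = -1 mod 193: 17 is a quadratic non-residue mod 193. As a residue in [0, p-1] the value is 192.
17^96 mod 193 = 192

192


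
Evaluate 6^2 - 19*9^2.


x^2 - d*y^2
= 6^2 - 19*9^2
= 36 - 1539
= -1503

-1503


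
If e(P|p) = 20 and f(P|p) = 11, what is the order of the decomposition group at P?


|D_P| = e * f
= 20 * 11
= 220

220


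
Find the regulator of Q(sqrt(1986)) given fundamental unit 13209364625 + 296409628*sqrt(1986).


epsilon = 13209364625 + 296409628*sqrt(1986)
= 2.6419e+10
R = ln(2.6419e+10)
= 23.9973

23.9973


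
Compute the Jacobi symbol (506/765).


Compute (506/765) via quadratic reciprocity:
  pull out 2: (2/765) = -1  (since 765 mod 8 = 5)
  reciprocity: (253/765) -> +(765/253)
  reduce: (6/253)
  pull out 2: (2/253) = -1  (since 253 mod 8 = 5)
  reciprocity: (3/253) -> +(253/3)
  reduce: (1/3)
  (1/3) = 1
Product of signs = 1

1


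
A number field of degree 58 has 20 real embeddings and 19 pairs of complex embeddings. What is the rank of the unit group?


By Dirichlet's unit theorem:
rank = r1 + r2 - 1
= 20 + 19 - 1
= 38

38


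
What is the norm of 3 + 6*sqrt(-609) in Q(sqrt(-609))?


N(a + b*sqrt(d)) = a^2 - d*b^2
= (3)^2 - (-609)*(6)^2
= 9 + 21924
= 21933

21933


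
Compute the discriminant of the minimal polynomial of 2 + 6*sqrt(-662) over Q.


The element 2 + 6*sqrt(-662) has minimal polynomial:
x^2 - 4*x + 23836
Discriminant = (-4)^2 - 4*(23836)
= 16 - 95344
= -95328

-95328


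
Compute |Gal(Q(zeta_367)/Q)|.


|Gal(Q(zeta_367)/Q)| = phi(367)
= 366

366


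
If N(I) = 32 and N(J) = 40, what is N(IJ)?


N(IJ) = N(I) * N(J)
= 32 * 40
= 1280

1280


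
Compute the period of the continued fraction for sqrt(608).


Run the CF algorithm for sqrt(608).
a_0 = floor(sqrt(608)) = 24; set m_0=0, q_0=1.
Recurrence: m' = q*a - m,  q' = (d - m'^2)/q,  a' = floor((a_0 + m')/q').
  step 1: m=24, q=32, a=1
  step 2: m=8, q=17, a=1
  step 3: m=9, q=31, a=1
  step 4: m=22, q=4, a=11
  step 5: m=22, q=31, a=1
  step 6: m=9, q=17, a=1
  step 7: m=8, q=32, a=1
  step 8: m=24, q=1, a=48
a_8 = 2*a_0 = 48, so the period closes here.
sqrt(608) = [24; 1, 1, 1, 11, 1, 1, 1, 48]
Period length = 8

8


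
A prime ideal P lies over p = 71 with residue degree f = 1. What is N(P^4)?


N(P^a) = p^(a*f)
= 71^(4*1)
= 71^4
= 25411681

25411681


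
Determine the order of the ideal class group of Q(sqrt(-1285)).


K = Q(sqrt(-1285)). d mod 4 = 3, so D = disc(K) = 4d = -5140
h(K) equals the number of primitive reduced positive-definite forms (a, b, c) = a*x^2 + b*x*y + c*y^2 with b^2 - 4ac = D,
where reduced means |b| <= a <= c, with b >= 0 whenever |b| = a or a = c, and primitive means gcd(a, b, c) = 1.
Reduced forces 3a^2 <= |D| = 5140, so 1 <= a <= 41; b must have the parity of D, and c = (b^2 - D)/(4a) must be an integer >= a.
Enumerate a = 1..41, b in [-a, a]:
  a=1: (1, 0, 1285)  [1]
  a=2: (2, 2, 643)  [1]
  a=3..4: none
  a=5: (5, 0, 257)  [1]
  a=6..9: none
  a=10: (10, 10, 131)  [1]
  a=11..18: none
  a=19: (19, -16, 71), (19, 16, 71)  [2]
  a=20..22: none
  a=23: (23, -14, 58), (23, 14, 58)  [2]
  a=24..28: none
  a=29: (29, -14, 46), (29, 14, 46)  [2]
  a=30..36: none
  a=37: (37, -22, 38), (37, 22, 38)  [2]
  a=38..41: none
Total reduced forms: 1 + 1 + 1 + 1 + 2 + 2 + 2 + 2 = 12
h = 12

12


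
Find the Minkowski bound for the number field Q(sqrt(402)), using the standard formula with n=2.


d = 402, d mod 4 = 2, so disc(K) = 4d = 1608; |disc(K)| = 1608
Real quadratic field, so n = 2, s = r2 = 0, r1 = 2
M = (n!/n^n) * (4/pi)^s * sqrt(|disc(K)|) = (2!/2^2) * (4/pi)^0 * sqrt(1608)
= 0.5 * 1.000000 * 40.099875
= 20.0499

20.0499


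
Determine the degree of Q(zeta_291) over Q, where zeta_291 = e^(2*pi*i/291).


The degree equals Euler's totient phi(291).
291 = 3 * 97
phi(291) = 192

192


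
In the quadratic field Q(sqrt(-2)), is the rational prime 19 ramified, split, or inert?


K = Q(sqrt(-2)). Since d mod 4 = 2, disc(K) = -8.
Check p | disc: -8 mod 19 = 11.
p does not divide disc. Compute Legendre symbol (d/p):
17^((19-1)/2) mod 19 = 1
(d/p) = 1, so p splits: (p) = P*P' with e=1, f=1, g=2.
Therefore p is split.

split


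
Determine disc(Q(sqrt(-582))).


For K = Q(sqrt(d)) with d squarefree: disc(K) = d if d = 1 mod 4, and disc(K) = 4d if d = 2 or 3 mod 4.
Here d = -582, and d mod 4 = 2.
d = 2 mod 4, not 1 (O_K = Z[sqrt(d)]), so disc(K) = 4d = 4 * (-582) = -2328

-2328


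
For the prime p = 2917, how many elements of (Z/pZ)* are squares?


For prime p, the number of non-zero quadratic residues is (p-1)/2.
= (2917-1)/2
= 1458

1458


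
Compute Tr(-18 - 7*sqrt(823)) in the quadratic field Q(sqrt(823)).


Tr(a + b*sqrt(d)) = (a + b*sqrt(d)) + (a - b*sqrt(d)) = 2a
= 2 * (-18)
= -36

-36


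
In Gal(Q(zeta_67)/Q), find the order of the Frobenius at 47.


The Frobenius at p in Gal(Q(zeta_n)/Q) = (Z/nZ)* is the class of p, so its order is ord_67(47), the smallest k >= 1 with 47^k = 1 mod 67.
n = 67 = 67, phi(67) = 66; the order divides phi(n).
Divisors of 66: 1, 2, 3, 6, 11, 22, 33, 66
Repeated squaring mod 67: 47^1 = 47, 47^2 = 65, 47^4 = 4, 47^8 = 16, 47^16 = 55, 47^32 = 10, 47^64 = 33
Test divisors in increasing order:
  k=1: 47^1 = 47 mod 67
  k=2: 47^2 = 65 mod 67
  k=3: 47^3 = 65 * 47 = 40 mod 67
  k=6: 47^6 = 4 * 65 = 59 mod 67
  k=11: 47^11 = 16 * 65 * 47 = 37 mod 67
  k=22: 47^22 = 55 * 4 * 65 = 29 mod 67
  k=33: 47^33 = 10 * 47 = 1 mod 67  <- first divisor giving 1
Order = 33

33


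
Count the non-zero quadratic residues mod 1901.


For prime p, the number of non-zero quadratic residues is (p-1)/2.
= (1901-1)/2
= 950

950


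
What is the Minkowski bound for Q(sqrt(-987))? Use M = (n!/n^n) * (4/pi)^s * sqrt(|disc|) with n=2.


d = -987, d mod 4 = 1, so disc(K) = d = -987; |disc(K)| = 987
Imaginary quadratic field, so n = 2, s = r2 = 1, r1 = 0
M = (n!/n^n) * (4/pi)^s * sqrt(|disc(K)|) = (2!/2^2) * (4/pi)^1 * sqrt(987)
= 0.5 * 1.273240 * 31.416556
= 20.0004

20.0004


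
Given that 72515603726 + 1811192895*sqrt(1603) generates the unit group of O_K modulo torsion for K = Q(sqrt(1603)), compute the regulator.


epsilon = 72515603726 + 1811192895*sqrt(1603)
= 1.4503e+11
R = ln(1.4503e+11)
= 25.7002

25.7002


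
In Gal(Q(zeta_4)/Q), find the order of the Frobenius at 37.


The Frobenius at p in Gal(Q(zeta_n)/Q) = (Z/nZ)* is the class of p, so its order is ord_4(37), the smallest k >= 1 with 37^k = 1 mod 4.
n = 4 = 2^2, phi(4) = 2; the order divides phi(n).
Divisors of 2: 1, 2
Repeated squaring mod 4: 37^1 = 1, 37^2 = 1
Test divisors in increasing order:
  k=1: 37^1 = 1 mod 4  <- first divisor giving 1
Order = 1

1


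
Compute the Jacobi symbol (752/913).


Compute (752/913) via quadratic reciprocity:
  pull out 2: (2/913) = +1  (since 913 mod 8 = 1)
  pull out 2: (2/913) = +1  (since 913 mod 8 = 1)
  pull out 2: (2/913) = +1  (since 913 mod 8 = 1)
  pull out 2: (2/913) = +1  (since 913 mod 8 = 1)
  reciprocity: (47/913) -> +(913/47)
  reduce: (20/47)
  pull out 2: (2/47) = +1  (since 47 mod 8 = 7)
  pull out 2: (2/47) = +1  (since 47 mod 8 = 7)
  reciprocity: (5/47) -> +(47/5)
  reduce: (2/5)
  pull out 2: (2/5) = -1  (since 5 mod 8 = 5)
  (1/5) = 1
Product of signs = -1

-1


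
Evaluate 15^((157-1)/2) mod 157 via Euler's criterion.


p = 157 is prime and the exponent is (p-1)/2 = 78, so by Euler's criterion 15^78 = (15/157) = +1 or -1 mod 157.
Compute by square-and-multiply:
  78 = 64 + 8 + 4 + 2 (binary 1001110)
  Repeated squaring mod 157: 15^1 = 15, 15^2 = 68, 15^4 = 71, 15^8 = 17, 15^16 = 132, 15^32 = 154, 15^64 = 9
  15^78 = 15^64 * 15^8 * 15^4 * 15^2 = 9 * 17 * 71 * 68 mod 157
    9 * 17 = 153 = 153 mod 157
    153 * 71 = 10863 = 30 mod 157
    30 * 68 = 2040 = 156 mod 157
  15^78 = 156 mod 157
Result 156 = p - 1 = -1 mod 157: 15 is a quadratic non-residue mod 157. As a residue in [0, p-1] the value is 156.
15^78 mod 157 = 156

156


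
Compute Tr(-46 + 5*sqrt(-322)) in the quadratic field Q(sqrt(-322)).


Tr(a + b*sqrt(d)) = (a + b*sqrt(d)) + (a - b*sqrt(d)) = 2a
= 2 * (-46)
= -92

-92


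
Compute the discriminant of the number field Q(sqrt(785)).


For K = Q(sqrt(d)) with d squarefree: disc(K) = d if d = 1 mod 4, and disc(K) = 4d if d = 2 or 3 mod 4.
Here d = 785, and d mod 4 = 1.
d = 1 mod 4 (O_K = Z[(1+sqrt(d))/2]), so disc(K) = d = 785

785


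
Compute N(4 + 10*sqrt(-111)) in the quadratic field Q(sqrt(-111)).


N(a + b*sqrt(d)) = a^2 - d*b^2
= (4)^2 - (-111)*(10)^2
= 16 + 11100
= 11116

11116


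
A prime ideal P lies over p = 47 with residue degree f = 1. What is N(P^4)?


N(P^a) = p^(a*f)
= 47^(4*1)
= 47^4
= 4879681

4879681


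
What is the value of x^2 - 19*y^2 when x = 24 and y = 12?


x^2 - d*y^2
= 24^2 - 19*12^2
= 576 - 2736
= -2160

-2160


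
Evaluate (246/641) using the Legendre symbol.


p = 641 is prime, so compute (246/641) with the reciprocity algorithm (Jacobi-symbol steps: pull out 2s via (2/n), flip via reciprocity, reduce):
  pull out 2: (2/641) = +1  (since 641 mod 8 = 1)
  reciprocity: (123/641) -> +(641/123)
  reduce: (26/123)
  pull out 2: (2/123) = -1  (since 123 mod 8 = 3)
  reciprocity: (13/123) -> +(123/13)
  reduce: (6/13)
  pull out 2: (2/13) = -1  (since 13 mod 8 = 5)
  reciprocity: (3/13) -> +(13/3)
  reduce: (1/3)
  (1/3) = 1
Product of signs = 1
(246/641) = 1

1


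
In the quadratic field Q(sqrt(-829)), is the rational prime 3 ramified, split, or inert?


K = Q(sqrt(-829)). Since d mod 4 = 3, disc(K) = -3316.
Check p | disc: -3316 mod 3 = 2.
p does not divide disc. Compute Legendre symbol (d/p):
2^((3-1)/2) mod 3 = -1
(d/p) = -1, so p is inert: (p) stays prime with e=1, f=2, g=1.
Therefore p is inert.

inert


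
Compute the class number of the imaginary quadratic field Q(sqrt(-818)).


K = Q(sqrt(-818)). d mod 4 = 2, so D = disc(K) = 4d = -3272
h(K) equals the number of primitive reduced positive-definite forms (a, b, c) = a*x^2 + b*x*y + c*y^2 with b^2 - 4ac = D,
where reduced means |b| <= a <= c, with b >= 0 whenever |b| = a or a = c, and primitive means gcd(a, b, c) = 1.
Reduced forces 3a^2 <= |D| = 3272, so 1 <= a <= 33; b must have the parity of D, and c = (b^2 - D)/(4a) must be an integer >= a.
Enumerate a = 1..33, b in [-a, a]:
  a=1: (1, 0, 818)  [1]
  a=2: (2, 0, 409)  [1]
  a=3: (3, -2, 273), (3, 2, 273)  [2]
  a=4..5: none
  a=6: (6, -4, 137), (6, 4, 137)  [2]
  a=7: (7, -2, 117), (7, 2, 117)  [2]
  a=8: none
  a=9: (9, -2, 91), (9, 2, 91)  [2]
  a=10..12: none
  a=13: (13, -2, 63), (13, 2, 63)  [2]
  a=14: (14, -12, 61), (14, 12, 61)  [2]
  a=15..16: none
  a=17: (17, -14, 51), (17, 14, 51)  [2]
  a=18: (18, -16, 49), (18, 16, 49)  [2]
  a=19..20: none
  a=21: (21, -16, 42), (21, -2, 39), (21, 2, 39), (21, 16, 42)  [4]
  a=22..25: none
  a=26: (26, -24, 37), (26, 24, 37)  [2]
  a=27: (27, -20, 34), (27, 20, 34)  [2]
  a=28: none
  a=29: (29, -18, 31), (29, 18, 31)  [2]
  a=30..33: none
Total reduced forms: 1 + 1 + 2 + 2 + 2 + 2 + 2 + 2 + 2 + 2 + 4 + 2 + 2 + 2 = 28
h = 28

28


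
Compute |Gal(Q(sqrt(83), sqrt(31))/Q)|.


The 2 square roots of distinct primes are multiplicatively independent over Q,
so [K:Q] = 2^2 and Gal(K/Q) is isomorphic to (Z/2Z)^2.
|Gal| = 2^2 = 4

4


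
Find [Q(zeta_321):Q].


The degree equals Euler's totient phi(321).
321 = 3 * 107
phi(321) = 212

212


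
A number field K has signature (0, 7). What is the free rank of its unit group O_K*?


By Dirichlet's unit theorem:
rank = r1 + r2 - 1
= 0 + 7 - 1
= 6

6


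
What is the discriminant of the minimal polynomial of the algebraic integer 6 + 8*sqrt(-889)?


The element 6 + 8*sqrt(-889) has minimal polynomial:
x^2 - 12*x + 56932
Discriminant = (-12)^2 - 4*(56932)
= 144 - 227728
= -227584

-227584


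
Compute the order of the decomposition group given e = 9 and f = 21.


|D_P| = e * f
= 9 * 21
= 189

189


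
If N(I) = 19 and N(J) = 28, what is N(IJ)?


N(IJ) = N(I) * N(J)
= 19 * 28
= 532

532


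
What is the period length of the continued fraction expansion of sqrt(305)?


Run the CF algorithm for sqrt(305).
a_0 = floor(sqrt(305)) = 17; set m_0=0, q_0=1.
Recurrence: m' = q*a - m,  q' = (d - m'^2)/q,  a' = floor((a_0 + m')/q').
  step 1: m=17, q=16, a=2
  step 2: m=15, q=5, a=6
  step 3: m=15, q=16, a=2
  step 4: m=17, q=1, a=34
a_4 = 2*a_0 = 34, so the period closes here.
sqrt(305) = [17; 2, 6, 2, 34]
Period length = 4

4


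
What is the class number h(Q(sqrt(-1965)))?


K = Q(sqrt(-1965)). d mod 4 = 3, so D = disc(K) = 4d = -7860
h(K) equals the number of primitive reduced positive-definite forms (a, b, c) = a*x^2 + b*x*y + c*y^2 with b^2 - 4ac = D,
where reduced means |b| <= a <= c, with b >= 0 whenever |b| = a or a = c, and primitive means gcd(a, b, c) = 1.
Reduced forces 3a^2 <= |D| = 7860, so 1 <= a <= 51; b must have the parity of D, and c = (b^2 - D)/(4a) must be an integer >= a.
Enumerate a = 1..51, b in [-a, a]:
  a=1: (1, 0, 1965)  [1]
  a=2: (2, 2, 983)  [1]
  a=3: (3, 0, 655)  [1]
  a=4: none
  a=5: (5, 0, 393)  [1]
  a=6: (6, 6, 329)  [1]
  a=7: (7, -6, 282), (7, 6, 282)  [2]
  a=8..9: none
  a=10: (10, 10, 199)  [1]
  a=11: (11, -4, 179), (11, 4, 179)  [2]
  a=12..13: none
  a=14: (14, -6, 141), (14, 6, 141)  [2]
  a=15: (15, 0, 131)  [1]
  a=16..18: none
  a=19: (19, -14, 106), (19, 14, 106)  [2]
  a=20: none
  a=21: (21, -6, 94), (21, 6, 94)  [2]
  a=22: (22, -18, 93), (22, 18, 93)  [2]
  a=23: (23, -12, 87), (23, 12, 87)  [2]
  a=24..28: none
  a=29: (29, -12, 69), (29, 12, 69)  [2]
  a=30: (30, 30, 73)  [1]
  a=31: (31, -18, 66), (31, 18, 66)  [2]
  a=32: none
  a=33: (33, -18, 62), (33, 18, 62)  [2]
  a=34: none
  a=35: (35, -20, 59), (35, 20, 59)  [2]
  a=36: none
  a=37: (37, -24, 57), (37, 24, 57)  [2]
  a=38: (38, -14, 53), (38, 14, 53)  [2]
  a=39..41: none
  a=42: (42, -6, 47), (42, 6, 47)  [2]
  a=43: (43, -40, 55), (43, 40, 55)  [2]
  a=44..45: none
  a=46: (46, -34, 49), (46, 34, 49)  [2]
  a=47..51: none
Total reduced forms: 1 + 1 + 1 + 1 + 1 + 2 + 1 + 2 + 2 + 1 + 2 + 2 + 2 + 2 + 2 + 1 + 2 + 2 + 2 + 2 + 2 + 2 + 2 + 2 = 40
h = 40

40


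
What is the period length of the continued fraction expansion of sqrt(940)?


Run the CF algorithm for sqrt(940).
a_0 = floor(sqrt(940)) = 30; set m_0=0, q_0=1.
Recurrence: m' = q*a - m,  q' = (d - m'^2)/q,  a' = floor((a_0 + m')/q').
  step 1: m=30, q=40, a=1
  step 2: m=10, q=21, a=1
  step 3: m=11, q=39, a=1
  step 4: m=28, q=4, a=14
  step 5: m=28, q=39, a=1
  step 6: m=11, q=21, a=1
  step 7: m=10, q=40, a=1
  step 8: m=30, q=1, a=60
a_8 = 2*a_0 = 60, so the period closes here.
sqrt(940) = [30; 1, 1, 1, 14, 1, 1, 1, 60]
Period length = 8

8


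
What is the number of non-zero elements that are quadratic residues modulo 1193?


For prime p, the number of non-zero quadratic residues is (p-1)/2.
= (1193-1)/2
= 596

596


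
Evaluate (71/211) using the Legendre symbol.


p = 211 is prime, so compute (71/211) with the reciprocity algorithm (Jacobi-symbol steps: pull out 2s via (2/n), flip via reciprocity, reduce):
  reciprocity: (71/211) -> -(211/71)
  reduce: (69/71)
  reciprocity: (69/71) -> +(71/69)
  reduce: (2/69)
  pull out 2: (2/69) = -1  (since 69 mod 8 = 5)
  (1/69) = 1
Product of signs = 1
(71/211) = 1

1


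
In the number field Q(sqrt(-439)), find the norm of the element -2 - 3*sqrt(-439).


N(a + b*sqrt(d)) = a^2 - d*b^2
= (-2)^2 - (-439)*(-3)^2
= 4 + 3951
= 3955

3955


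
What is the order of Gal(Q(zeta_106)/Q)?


|Gal(Q(zeta_106)/Q)| = phi(106)
= 52

52


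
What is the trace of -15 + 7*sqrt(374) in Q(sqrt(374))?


Tr(a + b*sqrt(d)) = (a + b*sqrt(d)) + (a - b*sqrt(d)) = 2a
= 2 * (-15)
= -30

-30


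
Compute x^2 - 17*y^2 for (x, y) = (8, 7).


x^2 - d*y^2
= 8^2 - 17*7^2
= 64 - 833
= -769

-769


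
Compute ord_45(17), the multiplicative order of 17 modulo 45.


We want ord_45(17), the smallest k >= 1 with 17^k = 1 mod 45.
n = 45 = 3^2 * 5, phi(45) = 24; the order divides phi(n).
Divisors of 24: 1, 2, 3, 4, 6, 8, 12, 24
Repeated squaring mod 45: 17^1 = 17, 17^2 = 19, 17^4 = 1, 17^8 = 1, 17^16 = 1
Test divisors in increasing order:
  k=1: 17^1 = 17 mod 45
  k=2: 17^2 = 19 mod 45
  k=3: 17^3 = 19 * 17 = 8 mod 45
  k=4: 17^4 = 1 mod 45  <- first divisor giving 1
Order = 4

4


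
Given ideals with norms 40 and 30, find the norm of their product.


N(IJ) = N(I) * N(J)
= 40 * 30
= 1200

1200


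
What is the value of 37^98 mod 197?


p = 197 is prime and the exponent is (p-1)/2 = 98, so by Euler's criterion 37^98 = (37/197) = +1 or -1 mod 197.
Compute by square-and-multiply:
  98 = 64 + 32 + 2 (binary 1100010)
  Repeated squaring mod 197: 37^1 = 37, 37^2 = 187, 37^4 = 100, 37^8 = 150, 37^16 = 42, 37^32 = 188, 37^64 = 81
  37^98 = 37^64 * 37^32 * 37^2 = 81 * 188 * 187 mod 197
    81 * 188 = 15228 = 59 mod 197
    59 * 187 = 11033 = 1 mod 197
  37^98 = 1 mod 197
Result 1: 37 is a quadratic residue mod 197.
37^98 mod 197 = 1

1


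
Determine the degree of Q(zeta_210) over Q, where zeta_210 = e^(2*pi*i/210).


The degree equals Euler's totient phi(210).
210 = 2 * 3 * 5 * 7
phi(210) = 48

48


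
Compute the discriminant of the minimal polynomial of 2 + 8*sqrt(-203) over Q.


The element 2 + 8*sqrt(-203) has minimal polynomial:
x^2 - 4*x + 12996
Discriminant = (-4)^2 - 4*(12996)
= 16 - 51984
= -51968

-51968


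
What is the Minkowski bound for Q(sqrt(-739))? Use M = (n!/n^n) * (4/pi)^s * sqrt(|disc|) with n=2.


d = -739, d mod 4 = 1, so disc(K) = d = -739; |disc(K)| = 739
Imaginary quadratic field, so n = 2, s = r2 = 1, r1 = 0
M = (n!/n^n) * (4/pi)^s * sqrt(|disc(K)|) = (2!/2^2) * (4/pi)^1 * sqrt(739)
= 0.5 * 1.273240 * 27.184554
= 17.3062

17.3062


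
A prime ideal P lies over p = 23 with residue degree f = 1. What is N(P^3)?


N(P^a) = p^(a*f)
= 23^(3*1)
= 23^3
= 12167

12167


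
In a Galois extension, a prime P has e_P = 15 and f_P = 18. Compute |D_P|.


|D_P| = e * f
= 15 * 18
= 270

270


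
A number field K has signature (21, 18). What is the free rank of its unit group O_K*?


By Dirichlet's unit theorem:
rank = r1 + r2 - 1
= 21 + 18 - 1
= 38

38


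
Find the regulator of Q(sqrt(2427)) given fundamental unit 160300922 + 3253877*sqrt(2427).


epsilon = 160300922 + 3253877*sqrt(2427)
= 3.2060e+08
R = ln(3.2060e+08)
= 19.5857

19.5857


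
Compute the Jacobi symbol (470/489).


Compute (470/489) via quadratic reciprocity:
  pull out 2: (2/489) = +1  (since 489 mod 8 = 1)
  reciprocity: (235/489) -> +(489/235)
  reduce: (19/235)
  reciprocity: (19/235) -> -(235/19)
  reduce: (7/19)
  reciprocity: (7/19) -> -(19/7)
  reduce: (5/7)
  reciprocity: (5/7) -> +(7/5)
  reduce: (2/5)
  pull out 2: (2/5) = -1  (since 5 mod 8 = 5)
  (1/5) = 1
Product of signs = -1

-1


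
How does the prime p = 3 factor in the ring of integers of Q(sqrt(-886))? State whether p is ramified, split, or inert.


K = Q(sqrt(-886)). Since d mod 4 = 2, disc(K) = -3544.
Check p | disc: -3544 mod 3 = 2.
p does not divide disc. Compute Legendre symbol (d/p):
2^((3-1)/2) mod 3 = -1
(d/p) = -1, so p is inert: (p) stays prime with e=1, f=2, g=1.
Therefore p is inert.

inert


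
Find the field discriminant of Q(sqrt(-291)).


For K = Q(sqrt(d)) with d squarefree: disc(K) = d if d = 1 mod 4, and disc(K) = 4d if d = 2 or 3 mod 4.
Here d = -291, and d mod 4 = 1.
d = 1 mod 4 (O_K = Z[(1+sqrt(d))/2]), so disc(K) = d = -291

-291


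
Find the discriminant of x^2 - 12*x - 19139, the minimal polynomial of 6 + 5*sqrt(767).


The element 6 + 5*sqrt(767) has minimal polynomial:
x^2 - 12*x - 19139
Discriminant = (-12)^2 - 4*(-19139)
= 144 + 76556
= 76700

76700


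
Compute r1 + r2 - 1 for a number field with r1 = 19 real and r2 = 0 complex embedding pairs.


By Dirichlet's unit theorem:
rank = r1 + r2 - 1
= 19 + 0 - 1
= 18

18


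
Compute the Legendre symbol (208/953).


p = 953 is prime, so compute (208/953) with the reciprocity algorithm (Jacobi-symbol steps: pull out 2s via (2/n), flip via reciprocity, reduce):
  pull out 2: (2/953) = +1  (since 953 mod 8 = 1)
  pull out 2: (2/953) = +1  (since 953 mod 8 = 1)
  pull out 2: (2/953) = +1  (since 953 mod 8 = 1)
  pull out 2: (2/953) = +1  (since 953 mod 8 = 1)
  reciprocity: (13/953) -> +(953/13)
  reduce: (4/13)
  pull out 2: (2/13) = -1  (since 13 mod 8 = 5)
  pull out 2: (2/13) = -1  (since 13 mod 8 = 5)
  (1/13) = 1
Product of signs = 1
(208/953) = 1

1


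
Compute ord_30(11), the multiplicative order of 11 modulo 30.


We want ord_30(11), the smallest k >= 1 with 11^k = 1 mod 30.
n = 30 = 2 * 3 * 5, phi(30) = 8; the order divides phi(n).
Divisors of 8: 1, 2, 4, 8
Repeated squaring mod 30: 11^1 = 11, 11^2 = 1, 11^4 = 1, 11^8 = 1
Test divisors in increasing order:
  k=1: 11^1 = 11 mod 30
  k=2: 11^2 = 1 mod 30  <- first divisor giving 1
Order = 2

2


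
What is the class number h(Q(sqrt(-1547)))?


K = Q(sqrt(-1547)). d mod 4 = 1, so D = disc(K) = d = -1547
h(K) equals the number of primitive reduced positive-definite forms (a, b, c) = a*x^2 + b*x*y + c*y^2 with b^2 - 4ac = D,
where reduced means |b| <= a <= c, with b >= 0 whenever |b| = a or a = c, and primitive means gcd(a, b, c) = 1.
Reduced forces 3a^2 <= |D| = 1547, so 1 <= a <= 22; b must have the parity of D, and c = (b^2 - D)/(4a) must be an integer >= a.
Enumerate a = 1..22, b in [-a, a]:
  a=1: (1, 1, 387)  [1]
  a=2: none
  a=3: (3, -1, 129), (3, 1, 129)  [2]
  a=4..6: none
  a=7: (7, 7, 57)  [1]
  a=8: none
  a=9: (9, -1, 43), (9, 1, 43)  [2]
  a=10: none
  a=11: (11, -9, 37), (11, 9, 37)  [2]
  a=12: none
  a=13: (13, 13, 33)  [1]
  a=14..16: none
  a=17: (17, 17, 27)  [1]
  a=18: none
  a=19: (19, -7, 21), (19, 7, 21)  [2]
  a=20..22: none
Total reduced forms: 1 + 2 + 1 + 2 + 2 + 1 + 1 + 2 = 12
h = 12

12


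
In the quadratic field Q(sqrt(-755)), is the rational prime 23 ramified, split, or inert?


K = Q(sqrt(-755)). Since d mod 4 = 1, disc(K) = -755.
Check p | disc: -755 mod 23 = 4.
p does not divide disc. Compute Legendre symbol (d/p):
4^((23-1)/2) mod 23 = 1
(d/p) = 1, so p splits: (p) = P*P' with e=1, f=1, g=2.
Therefore p is split.

split


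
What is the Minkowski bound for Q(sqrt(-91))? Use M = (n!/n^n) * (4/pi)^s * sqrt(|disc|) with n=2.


d = -91, d mod 4 = 1, so disc(K) = d = -91; |disc(K)| = 91
Imaginary quadratic field, so n = 2, s = r2 = 1, r1 = 0
M = (n!/n^n) * (4/pi)^s * sqrt(|disc(K)|) = (2!/2^2) * (4/pi)^1 * sqrt(91)
= 0.5 * 1.273240 * 9.539392
= 6.0730

6.0730


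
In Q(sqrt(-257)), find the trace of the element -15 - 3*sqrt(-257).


Tr(a + b*sqrt(d)) = (a + b*sqrt(d)) + (a - b*sqrt(d)) = 2a
= 2 * (-15)
= -30

-30


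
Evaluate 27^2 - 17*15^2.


x^2 - d*y^2
= 27^2 - 17*15^2
= 729 - 3825
= -3096

-3096


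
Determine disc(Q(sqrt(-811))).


For K = Q(sqrt(d)) with d squarefree: disc(K) = d if d = 1 mod 4, and disc(K) = 4d if d = 2 or 3 mod 4.
Here d = -811, and d mod 4 = 1.
d = 1 mod 4 (O_K = Z[(1+sqrt(d))/2]), so disc(K) = d = -811

-811


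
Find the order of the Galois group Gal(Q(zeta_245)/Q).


|Gal(Q(zeta_245)/Q)| = phi(245)
= 168

168


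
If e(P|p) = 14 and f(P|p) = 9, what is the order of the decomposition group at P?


|D_P| = e * f
= 14 * 9
= 126

126


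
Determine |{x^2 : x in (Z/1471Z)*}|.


For prime p, the number of non-zero quadratic residues is (p-1)/2.
= (1471-1)/2
= 735

735


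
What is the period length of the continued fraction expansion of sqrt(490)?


Run the CF algorithm for sqrt(490).
a_0 = floor(sqrt(490)) = 22; set m_0=0, q_0=1.
Recurrence: m' = q*a - m,  q' = (d - m'^2)/q,  a' = floor((a_0 + m')/q').
  step 1: m=22, q=6, a=7
  step 2: m=20, q=15, a=2
  step 3: m=10, q=26, a=1
  step 4: m=16, q=9, a=4
  step 5: m=20, q=10, a=4
  step 6: m=20, q=9, a=4
  step 7: m=16, q=26, a=1
  step 8: m=10, q=15, a=2
  step 9: m=20, q=6, a=7
  step 10: m=22, q=1, a=44
a_10 = 2*a_0 = 44, so the period closes here.
sqrt(490) = [22; 7, 2, 1, 4, 4, 4, 1, 2, 7, 44]
Period length = 10

10


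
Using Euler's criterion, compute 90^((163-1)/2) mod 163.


p = 163 is prime and the exponent is (p-1)/2 = 81, so by Euler's criterion 90^81 = (90/163) = +1 or -1 mod 163.
Compute by square-and-multiply:
  81 = 64 + 16 + 1 (binary 1010001)
  Repeated squaring mod 163: 90^1 = 90, 90^2 = 113, 90^4 = 55, 90^8 = 91, 90^16 = 131, 90^32 = 46, 90^64 = 160
  90^81 = 90^64 * 90^16 * 90^1 = 160 * 131 * 90 mod 163
    160 * 131 = 20960 = 96 mod 163
    96 * 90 = 8640 = 1 mod 163
  90^81 = 1 mod 163
Result 1: 90 is a quadratic residue mod 163.
90^81 mod 163 = 1

1


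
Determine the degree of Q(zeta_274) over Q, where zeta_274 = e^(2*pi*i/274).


The degree equals Euler's totient phi(274).
274 = 2 * 137
phi(274) = 136

136


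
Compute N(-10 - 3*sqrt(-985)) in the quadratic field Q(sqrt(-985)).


N(a + b*sqrt(d)) = a^2 - d*b^2
= (-10)^2 - (-985)*(-3)^2
= 100 + 8865
= 8965

8965


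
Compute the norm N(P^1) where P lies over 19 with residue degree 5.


N(P^a) = p^(a*f)
= 19^(1*5)
= 19^5
= 2476099

2476099


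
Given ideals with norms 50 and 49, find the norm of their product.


N(IJ) = N(I) * N(J)
= 50 * 49
= 2450

2450


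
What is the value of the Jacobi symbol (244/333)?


Compute (244/333) via quadratic reciprocity:
  pull out 2: (2/333) = -1  (since 333 mod 8 = 5)
  pull out 2: (2/333) = -1  (since 333 mod 8 = 5)
  reciprocity: (61/333) -> +(333/61)
  reduce: (28/61)
  pull out 2: (2/61) = -1  (since 61 mod 8 = 5)
  pull out 2: (2/61) = -1  (since 61 mod 8 = 5)
  reciprocity: (7/61) -> +(61/7)
  reduce: (5/7)
  reciprocity: (5/7) -> +(7/5)
  reduce: (2/5)
  pull out 2: (2/5) = -1  (since 5 mod 8 = 5)
  (1/5) = 1
Product of signs = -1

-1


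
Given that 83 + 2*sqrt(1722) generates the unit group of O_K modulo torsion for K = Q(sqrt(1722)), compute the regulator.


epsilon = 83 + 2*sqrt(1722)
= 165.9940
R = ln(165.9940)
= 5.1120

5.1120


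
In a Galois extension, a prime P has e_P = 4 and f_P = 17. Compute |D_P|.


|D_P| = e * f
= 4 * 17
= 68

68


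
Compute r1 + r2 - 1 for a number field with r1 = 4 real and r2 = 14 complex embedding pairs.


By Dirichlet's unit theorem:
rank = r1 + r2 - 1
= 4 + 14 - 1
= 17

17


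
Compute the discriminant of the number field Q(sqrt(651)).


For K = Q(sqrt(d)) with d squarefree: disc(K) = d if d = 1 mod 4, and disc(K) = 4d if d = 2 or 3 mod 4.
Here d = 651, and d mod 4 = 3.
d = 3 mod 4, not 1 (O_K = Z[sqrt(d)]), so disc(K) = 4d = 4 * (651) = 2604

2604


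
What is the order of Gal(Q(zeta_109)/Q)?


|Gal(Q(zeta_109)/Q)| = phi(109)
= 108

108


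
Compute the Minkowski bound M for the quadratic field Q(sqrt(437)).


d = 437, d mod 4 = 1, so disc(K) = d = 437; |disc(K)| = 437
Real quadratic field, so n = 2, s = r2 = 0, r1 = 2
M = (n!/n^n) * (4/pi)^s * sqrt(|disc(K)|) = (2!/2^2) * (4/pi)^0 * sqrt(437)
= 0.5 * 1.000000 * 20.904545
= 10.4523

10.4523


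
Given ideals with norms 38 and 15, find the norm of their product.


N(IJ) = N(I) * N(J)
= 38 * 15
= 570

570


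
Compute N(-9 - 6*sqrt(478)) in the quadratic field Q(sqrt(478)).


N(a + b*sqrt(d)) = a^2 - d*b^2
= (-9)^2 - (478)*(-6)^2
= 81 - 17208
= -17127

-17127


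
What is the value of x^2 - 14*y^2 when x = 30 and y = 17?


x^2 - d*y^2
= 30^2 - 14*17^2
= 900 - 4046
= -3146

-3146


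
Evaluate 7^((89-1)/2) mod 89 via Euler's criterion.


p = 89 is prime and the exponent is (p-1)/2 = 44, so by Euler's criterion 7^44 = (7/89) = +1 or -1 mod 89.
Compute by square-and-multiply:
  44 = 32 + 8 + 4 (binary 101100)
  Repeated squaring mod 89: 7^1 = 7, 7^2 = 49, 7^4 = 87, 7^8 = 4, 7^16 = 16, 7^32 = 78
  7^44 = 7^32 * 7^8 * 7^4 = 78 * 4 * 87 mod 89
    78 * 4 = 312 = 45 mod 89
    45 * 87 = 3915 = 88 mod 89
  7^44 = 88 mod 89
Result 88 = p - 1 = -1 mod 89: 7 is a quadratic non-residue mod 89. As a residue in [0, p-1] the value is 88.
7^44 mod 89 = 88

88


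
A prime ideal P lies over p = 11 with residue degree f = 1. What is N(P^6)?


N(P^a) = p^(a*f)
= 11^(6*1)
= 11^6
= 1771561

1771561


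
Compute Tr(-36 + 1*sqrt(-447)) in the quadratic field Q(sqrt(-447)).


Tr(a + b*sqrt(d)) = (a + b*sqrt(d)) + (a - b*sqrt(d)) = 2a
= 2 * (-36)
= -72

-72


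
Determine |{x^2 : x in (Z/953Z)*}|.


For prime p, the number of non-zero quadratic residues is (p-1)/2.
= (953-1)/2
= 476

476


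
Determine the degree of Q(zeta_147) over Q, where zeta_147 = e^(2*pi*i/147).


The degree equals Euler's totient phi(147).
147 = 3 * 7^2
phi(147) = 84

84


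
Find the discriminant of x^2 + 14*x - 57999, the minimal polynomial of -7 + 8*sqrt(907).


The element -7 + 8*sqrt(907) has minimal polynomial:
x^2 + 14*x - 57999
Discriminant = (14)^2 - 4*(-57999)
= 196 + 231996
= 232192

232192


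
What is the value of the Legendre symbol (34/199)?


p = 199 is prime, so compute (34/199) with the reciprocity algorithm (Jacobi-symbol steps: pull out 2s via (2/n), flip via reciprocity, reduce):
  pull out 2: (2/199) = +1  (since 199 mod 8 = 7)
  reciprocity: (17/199) -> +(199/17)
  reduce: (12/17)
  pull out 2: (2/17) = +1  (since 17 mod 8 = 1)
  pull out 2: (2/17) = +1  (since 17 mod 8 = 1)
  reciprocity: (3/17) -> +(17/3)
  reduce: (2/3)
  pull out 2: (2/3) = -1  (since 3 mod 8 = 3)
  (1/3) = 1
Product of signs = -1
(34/199) = -1

-1


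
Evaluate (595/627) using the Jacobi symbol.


Compute (595/627) via quadratic reciprocity:
  reciprocity: (595/627) -> -(627/595)
  reduce: (32/595)
  pull out 2: (2/595) = -1  (since 595 mod 8 = 3)
  pull out 2: (2/595) = -1  (since 595 mod 8 = 3)
  pull out 2: (2/595) = -1  (since 595 mod 8 = 3)
  pull out 2: (2/595) = -1  (since 595 mod 8 = 3)
  pull out 2: (2/595) = -1  (since 595 mod 8 = 3)
  (1/595) = 1
Product of signs = 1

1


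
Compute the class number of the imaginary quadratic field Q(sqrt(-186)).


K = Q(sqrt(-186)). d mod 4 = 2, so D = disc(K) = 4d = -744
h(K) equals the number of primitive reduced positive-definite forms (a, b, c) = a*x^2 + b*x*y + c*y^2 with b^2 - 4ac = D,
where reduced means |b| <= a <= c, with b >= 0 whenever |b| = a or a = c, and primitive means gcd(a, b, c) = 1.
Reduced forces 3a^2 <= |D| = 744, so 1 <= a <= 15; b must have the parity of D, and c = (b^2 - D)/(4a) must be an integer >= a.
Enumerate a = 1..15, b in [-a, a]:
  a=1: (1, 0, 186)  [1]
  a=2: (2, 0, 93)  [1]
  a=3: (3, 0, 62)  [1]
  a=4: none
  a=5: (5, -4, 38), (5, 4, 38)  [2]
  a=6: (6, 0, 31)  [1]
  a=7..9: none
  a=10: (10, -4, 19), (10, 4, 19)  [2]
  a=11: (11, -2, 17), (11, 2, 17)  [2]
  a=12: none
  a=13: (13, -6, 15), (13, 6, 15)  [2]
  a=14..15: none
Total reduced forms: 1 + 1 + 1 + 2 + 1 + 2 + 2 + 2 = 12
h = 12

12


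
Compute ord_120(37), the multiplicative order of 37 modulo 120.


We want ord_120(37), the smallest k >= 1 with 37^k = 1 mod 120.
n = 120 = 2^3 * 3 * 5, phi(120) = 32; the order divides phi(n).
Divisors of 32: 1, 2, 4, 8, 16, 32
Repeated squaring mod 120: 37^1 = 37, 37^2 = 49, 37^4 = 1, 37^8 = 1, 37^16 = 1, 37^32 = 1
Test divisors in increasing order:
  k=1: 37^1 = 37 mod 120
  k=2: 37^2 = 49 mod 120
  k=4: 37^4 = 1 mod 120  <- first divisor giving 1
Order = 4

4


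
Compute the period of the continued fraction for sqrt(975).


Run the CF algorithm for sqrt(975).
a_0 = floor(sqrt(975)) = 31; set m_0=0, q_0=1.
Recurrence: m' = q*a - m,  q' = (d - m'^2)/q,  a' = floor((a_0 + m')/q').
  step 1: m=31, q=14, a=4
  step 2: m=25, q=25, a=2
  step 3: m=25, q=14, a=4
  step 4: m=31, q=1, a=62
a_4 = 2*a_0 = 62, so the period closes here.
sqrt(975) = [31; 4, 2, 4, 62]
Period length = 4

4


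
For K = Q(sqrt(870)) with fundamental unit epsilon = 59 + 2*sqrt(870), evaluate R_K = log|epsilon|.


epsilon = 59 + 2*sqrt(870)
= 117.9915
R = ln(117.9915)
= 4.7706

4.7706


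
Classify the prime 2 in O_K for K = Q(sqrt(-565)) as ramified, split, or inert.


K = Q(sqrt(-565)). Since d mod 4 = 3, disc(K) = -2260.
Check p | disc: -2260 mod 2 = 0.
p divides disc, so p ramifies: (p) = P^2 with e=2, f=1, g=1.
Therefore p is ramified.

ramified


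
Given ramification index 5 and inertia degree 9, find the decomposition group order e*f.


|D_P| = e * f
= 5 * 9
= 45

45


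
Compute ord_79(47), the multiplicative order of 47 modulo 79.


We want ord_79(47), the smallest k >= 1 with 47^k = 1 mod 79.
n = 79 = 79, phi(79) = 78; the order divides phi(n).
Divisors of 78: 1, 2, 3, 6, 13, 26, 39, 78
Repeated squaring mod 79: 47^1 = 47, 47^2 = 76, 47^4 = 9, 47^8 = 2, 47^16 = 4, 47^32 = 16, 47^64 = 19
Test divisors in increasing order:
  k=1: 47^1 = 47 mod 79
  k=2: 47^2 = 76 mod 79
  k=3: 47^3 = 76 * 47 = 17 mod 79
  k=6: 47^6 = 9 * 76 = 52 mod 79
  k=13: 47^13 = 2 * 9 * 47 = 56 mod 79
  k=26: 47^26 = 4 * 2 * 76 = 55 mod 79
  k=39: 47^39 = 16 * 9 * 76 * 47 = 78 mod 79
  k=78: 47^78 = 19 * 2 * 9 * 76 = 1 mod 79  <- first divisor giving 1
Order = 78

78


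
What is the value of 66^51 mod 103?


p = 103 is prime and the exponent is (p-1)/2 = 51, so by Euler's criterion 66^51 = (66/103) = +1 or -1 mod 103.
Compute by square-and-multiply:
  51 = 32 + 16 + 2 + 1 (binary 110011)
  Repeated squaring mod 103: 66^1 = 66, 66^2 = 30, 66^4 = 76, 66^8 = 8, 66^16 = 64, 66^32 = 79
  66^51 = 66^32 * 66^16 * 66^2 * 66^1 = 79 * 64 * 30 * 66 mod 103
    79 * 64 = 5056 = 9 mod 103
    9 * 30 = 270 = 64 mod 103
    64 * 66 = 4224 = 1 mod 103
  66^51 = 1 mod 103
Result 1: 66 is a quadratic residue mod 103.
66^51 mod 103 = 1

1


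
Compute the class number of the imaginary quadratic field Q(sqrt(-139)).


K = Q(sqrt(-139)). d mod 4 = 1, so D = disc(K) = d = -139
h(K) equals the number of primitive reduced positive-definite forms (a, b, c) = a*x^2 + b*x*y + c*y^2 with b^2 - 4ac = D,
where reduced means |b| <= a <= c, with b >= 0 whenever |b| = a or a = c, and primitive means gcd(a, b, c) = 1.
Reduced forces 3a^2 <= |D| = 139, so 1 <= a <= 6; b must have the parity of D, and c = (b^2 - D)/(4a) must be an integer >= a.
Enumerate a = 1..6, b in [-a, a]:
  a=1: (1, 1, 35)  [1]
  a=2..4: none
  a=5: (5, -1, 7), (5, 1, 7)  [2]
  a=6: none
Total reduced forms: 1 + 2 = 3
h = 3

3


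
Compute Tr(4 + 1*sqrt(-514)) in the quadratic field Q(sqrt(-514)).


Tr(a + b*sqrt(d)) = (a + b*sqrt(d)) + (a - b*sqrt(d)) = 2a
= 2 * (4)
= 8

8


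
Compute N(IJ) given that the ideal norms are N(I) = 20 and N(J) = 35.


N(IJ) = N(I) * N(J)
= 20 * 35
= 700

700


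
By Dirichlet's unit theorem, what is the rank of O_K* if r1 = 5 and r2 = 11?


By Dirichlet's unit theorem:
rank = r1 + r2 - 1
= 5 + 11 - 1
= 15

15


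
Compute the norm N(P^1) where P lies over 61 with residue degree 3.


N(P^a) = p^(a*f)
= 61^(1*3)
= 61^3
= 226981

226981


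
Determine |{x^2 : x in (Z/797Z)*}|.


For prime p, the number of non-zero quadratic residues is (p-1)/2.
= (797-1)/2
= 398

398


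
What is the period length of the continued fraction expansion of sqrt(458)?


Run the CF algorithm for sqrt(458).
a_0 = floor(sqrt(458)) = 21; set m_0=0, q_0=1.
Recurrence: m' = q*a - m,  q' = (d - m'^2)/q,  a' = floor((a_0 + m')/q').
  step 1: m=21, q=17, a=2
  step 2: m=13, q=17, a=2
  step 3: m=21, q=1, a=42
a_3 = 2*a_0 = 42, so the period closes here.
sqrt(458) = [21; 2, 2, 42]
Period length = 3

3


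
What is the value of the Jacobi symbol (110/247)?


Compute (110/247) via quadratic reciprocity:
  pull out 2: (2/247) = +1  (since 247 mod 8 = 7)
  reciprocity: (55/247) -> -(247/55)
  reduce: (27/55)
  reciprocity: (27/55) -> -(55/27)
  reduce: (1/27)
  (1/27) = 1
Product of signs = 1

1


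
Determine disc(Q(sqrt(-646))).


For K = Q(sqrt(d)) with d squarefree: disc(K) = d if d = 1 mod 4, and disc(K) = 4d if d = 2 or 3 mod 4.
Here d = -646, and d mod 4 = 2.
d = 2 mod 4, not 1 (O_K = Z[sqrt(d)]), so disc(K) = 4d = 4 * (-646) = -2584

-2584


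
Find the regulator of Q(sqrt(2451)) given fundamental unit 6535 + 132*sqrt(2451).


epsilon = 6535 + 132*sqrt(2451)
= 13069.9999
R = ln(13069.9999)
= 9.4781

9.4781


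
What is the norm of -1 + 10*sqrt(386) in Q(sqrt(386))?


N(a + b*sqrt(d)) = a^2 - d*b^2
= (-1)^2 - (386)*(10)^2
= 1 - 38600
= -38599

-38599


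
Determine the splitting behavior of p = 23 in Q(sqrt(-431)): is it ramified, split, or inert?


K = Q(sqrt(-431)). Since d mod 4 = 1, disc(K) = -431.
Check p | disc: -431 mod 23 = 6.
p does not divide disc. Compute Legendre symbol (d/p):
6^((23-1)/2) mod 23 = 1
(d/p) = 1, so p splits: (p) = P*P' with e=1, f=1, g=2.
Therefore p is split.

split


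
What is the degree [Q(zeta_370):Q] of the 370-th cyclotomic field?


The degree equals Euler's totient phi(370).
370 = 2 * 5 * 37
phi(370) = 144

144


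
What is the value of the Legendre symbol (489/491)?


p = 491 is prime, so compute (489/491) with the reciprocity algorithm (Jacobi-symbol steps: pull out 2s via (2/n), flip via reciprocity, reduce):
  reciprocity: (489/491) -> +(491/489)
  reduce: (2/489)
  pull out 2: (2/489) = +1  (since 489 mod 8 = 1)
  (1/489) = 1
Product of signs = 1
(489/491) = 1

1


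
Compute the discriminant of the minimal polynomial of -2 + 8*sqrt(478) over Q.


The element -2 + 8*sqrt(478) has minimal polynomial:
x^2 + 4*x - 30588
Discriminant = (4)^2 - 4*(-30588)
= 16 + 122352
= 122368

122368


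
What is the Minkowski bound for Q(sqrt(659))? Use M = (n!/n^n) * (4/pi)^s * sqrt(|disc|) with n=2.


d = 659, d mod 4 = 3, so disc(K) = 4d = 2636; |disc(K)| = 2636
Real quadratic field, so n = 2, s = r2 = 0, r1 = 2
M = (n!/n^n) * (4/pi)^s * sqrt(|disc(K)|) = (2!/2^2) * (4/pi)^0 * sqrt(2636)
= 0.5 * 1.000000 * 51.341991
= 25.6710

25.6710


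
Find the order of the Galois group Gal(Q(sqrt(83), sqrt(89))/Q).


The 2 square roots of distinct primes are multiplicatively independent over Q,
so [K:Q] = 2^2 and Gal(K/Q) is isomorphic to (Z/2Z)^2.
|Gal| = 2^2 = 4

4


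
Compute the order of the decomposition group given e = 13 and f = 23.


|D_P| = e * f
= 13 * 23
= 299

299


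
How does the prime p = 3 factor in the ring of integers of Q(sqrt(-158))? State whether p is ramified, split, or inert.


K = Q(sqrt(-158)). Since d mod 4 = 2, disc(K) = -632.
Check p | disc: -632 mod 3 = 1.
p does not divide disc. Compute Legendre symbol (d/p):
1^((3-1)/2) mod 3 = 1
(d/p) = 1, so p splits: (p) = P*P' with e=1, f=1, g=2.
Therefore p is split.

split
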